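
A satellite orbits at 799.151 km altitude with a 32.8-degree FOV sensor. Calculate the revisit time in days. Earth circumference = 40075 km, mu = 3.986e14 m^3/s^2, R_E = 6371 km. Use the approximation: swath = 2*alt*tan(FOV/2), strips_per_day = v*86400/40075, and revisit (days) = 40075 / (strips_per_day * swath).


swath = 2*799.151*tan(0.286234) = 470.4059 km
v = sqrt(mu/r) = 7455.9759 m/s = 7.4560 km/s
strips/day = v*86400/40075 = 7.4560*86400/40075 = 16.0748
coverage/day = strips * swath = 16.0748 * 470.4059 = 7561.6650 km
revisit = 40075 / 7561.6650 = 5.2998 days

5.2998 days


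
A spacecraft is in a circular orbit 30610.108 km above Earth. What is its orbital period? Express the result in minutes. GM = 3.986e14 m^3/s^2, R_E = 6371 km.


r = 36981.1080 km = 3.6981108e+07 m
T = 2*pi*sqrt(r^3/mu) = 2*pi*sqrt(5.057545e+22 / 3.986e14)
T = 70775.1991 s = 1179.5867 min

1179.5867 minutes


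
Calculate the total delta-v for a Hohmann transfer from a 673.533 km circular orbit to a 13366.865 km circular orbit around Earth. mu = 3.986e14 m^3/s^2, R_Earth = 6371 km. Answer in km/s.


r1 = 7044.5330 km = 7.044533e+06 m
r2 = 19737.8650 km = 1.9737865e+07 m
dv1 = sqrt(mu/r1)*(sqrt(2*r2/(r1+r2)) - 1) = 1610.1978 m/s
dv2 = sqrt(mu/r2)*(1 - sqrt(2*r1/(r1+r2))) = 1234.4704 m/s
total dv = |dv1| + |dv2| = 1610.1978 + 1234.4704 = 2844.6681 m/s = 2.8447 km/s

2.8447 km/s


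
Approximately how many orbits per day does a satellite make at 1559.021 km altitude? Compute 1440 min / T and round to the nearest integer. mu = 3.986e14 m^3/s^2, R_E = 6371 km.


r = 7.930021e+06 m
T = 2*pi*sqrt(r^3/mu) = 7027.8539 s = 117.1309 min
revs/day = 1440 / 117.1309 = 12.2939
Rounded: 12 revolutions per day

12 revolutions per day


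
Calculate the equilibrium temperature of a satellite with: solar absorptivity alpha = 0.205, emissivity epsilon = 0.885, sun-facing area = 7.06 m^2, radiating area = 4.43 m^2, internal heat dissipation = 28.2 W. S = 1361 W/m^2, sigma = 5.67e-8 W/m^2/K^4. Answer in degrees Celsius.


Numerator = alpha*S*A_sun + Q_int = 0.205*1361*7.06 + 28.2 = 1997.9753 W
Denominator = eps*sigma*A_rad = 0.885*5.67e-8*4.43 = 2.2229518e-07 W/K^4
T^4 = 8.9879378e+09 K^4
T = 307.9038 K = 34.7538 C

34.7538 degrees Celsius


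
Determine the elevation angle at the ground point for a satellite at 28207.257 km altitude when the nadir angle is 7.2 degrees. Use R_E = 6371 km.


r = R_E + alt = 34578.2570 km
Law of sines in the satellite / Earth-center / ground-point triangle:
  sin(nadir)/R_E = sin(90 + el)/r  =>  cos(el) = (r/R_E)*sin(nadir)
cos(el) = (34578.2570 / 6371.0000) * sin(7.2 deg) = 0.6802393
el = arccos(0.6802393) = 47.1377 deg
(Earth-central angle = 90 - nadir - el = 35.6623 deg)

47.1377 degrees


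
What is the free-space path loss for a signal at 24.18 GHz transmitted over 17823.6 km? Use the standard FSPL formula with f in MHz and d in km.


f = 24.18 GHz = 24180.0000 MHz
d = 17823.6 km
FSPL = 32.44 + 20*log10(24180.0000) + 20*log10(17823.6)
FSPL = 32.44 + 87.6691 + 85.0199
FSPL = 205.1290 dB

205.1290 dB


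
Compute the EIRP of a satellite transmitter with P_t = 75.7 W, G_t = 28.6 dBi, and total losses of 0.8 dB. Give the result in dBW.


Pt = 75.7 W = 18.7910 dBW
EIRP = Pt_dBW + Gt - losses = 18.7910 + 28.6 - 0.8 = 46.5910 dBW

46.5910 dBW


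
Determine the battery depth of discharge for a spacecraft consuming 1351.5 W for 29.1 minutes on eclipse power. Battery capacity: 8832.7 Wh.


E_used = P * t / 60 = 1351.5 * 29.1 / 60 = 655.4775 Wh
DOD = E_used / E_total * 100 = 655.4775 / 8832.7 * 100
DOD = 7.4210 %

7.4210 %


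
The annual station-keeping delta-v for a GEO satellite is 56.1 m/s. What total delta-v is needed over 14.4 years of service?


dV = rate * years = 56.1 * 14.4
dV = 807.8400 m/s

807.8400 m/s


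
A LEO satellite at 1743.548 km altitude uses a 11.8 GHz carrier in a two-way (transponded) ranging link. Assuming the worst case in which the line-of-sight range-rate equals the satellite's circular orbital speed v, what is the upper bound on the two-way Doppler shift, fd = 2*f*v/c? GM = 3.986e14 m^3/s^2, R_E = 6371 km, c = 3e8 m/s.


r = 8.114548e+06 m
v = sqrt(mu/r) = 7008.6840 m/s (worst-case radial velocity)
f = 11.8 GHz = 1.18e+10 Hz
fd = 2*f*v/c = 2*1.18e+10*7008.6840/3.0e+08
fd = 551349.8092 Hz

551349.8092 Hz


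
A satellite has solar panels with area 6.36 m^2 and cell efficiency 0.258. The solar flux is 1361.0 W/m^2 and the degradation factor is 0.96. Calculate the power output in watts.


P = area * eta * S * degradation
P = 6.36 * 0.258 * 1361.0 * 0.96
P = 2143.9082 W

2143.9082 W


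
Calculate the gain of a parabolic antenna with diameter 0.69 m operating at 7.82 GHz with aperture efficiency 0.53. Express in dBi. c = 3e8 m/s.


lambda = c/f = 3e8 / 7.82e+09 = 0.03836317 m
G = eta*(pi*D/lambda)^2 = 0.53*(pi*0.69/0.03836317)^2
G = 1692.1731 (linear)
G = 10*log10(1692.1731) = 32.2844 dBi

32.2844 dBi


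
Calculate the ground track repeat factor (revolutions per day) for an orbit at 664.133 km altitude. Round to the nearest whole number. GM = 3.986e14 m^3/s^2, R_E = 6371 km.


r = 7.035133e+06 m
T = 2*pi*sqrt(r^3/mu) = 5872.4549 s = 97.8742 min
revs/day = 1440 / 97.8742 = 14.7128
Rounded: 15 revolutions per day

15 revolutions per day


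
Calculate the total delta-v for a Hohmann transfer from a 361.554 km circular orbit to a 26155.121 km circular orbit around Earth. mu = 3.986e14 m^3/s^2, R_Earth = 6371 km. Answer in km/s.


r1 = 6732.5540 km = 6.732554e+06 m
r2 = 32526.1210 km = 3.2526121e+07 m
dv1 = sqrt(mu/r1)*(sqrt(2*r2/(r1+r2)) - 1) = 2210.2460 m/s
dv2 = sqrt(mu/r2)*(1 - sqrt(2*r1/(r1+r2))) = 1450.5120 m/s
total dv = |dv1| + |dv2| = 2210.2460 + 1450.5120 = 3660.7581 m/s = 3.6608 km/s

3.6608 km/s


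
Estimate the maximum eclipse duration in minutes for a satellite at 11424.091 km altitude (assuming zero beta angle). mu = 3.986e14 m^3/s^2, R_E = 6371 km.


r = 17795.0910 km
T = 393.7407 min
Eclipse fraction = arcsin(R_E/r)/pi = arcsin(6371.0000/17795.0910)/pi
= arcsin(0.3580201)/pi = 0.1165481
Eclipse duration = 0.1165481 * 393.7407 = 45.8897 min

45.8897 minutes


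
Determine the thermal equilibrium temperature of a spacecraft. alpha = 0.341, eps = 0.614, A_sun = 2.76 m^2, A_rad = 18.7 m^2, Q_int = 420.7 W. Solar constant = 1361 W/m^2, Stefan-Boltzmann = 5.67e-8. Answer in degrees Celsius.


Numerator = alpha*S*A_sun + Q_int = 0.341*1361*2.76 + 420.7 = 1701.6188 W
Denominator = eps*sigma*A_rad = 0.614*5.67e-8*18.7 = 6.5101806e-07 W/K^4
T^4 = 2.6137812e+09 K^4
T = 226.1087 K = -47.0413 C

-47.0413 degrees Celsius


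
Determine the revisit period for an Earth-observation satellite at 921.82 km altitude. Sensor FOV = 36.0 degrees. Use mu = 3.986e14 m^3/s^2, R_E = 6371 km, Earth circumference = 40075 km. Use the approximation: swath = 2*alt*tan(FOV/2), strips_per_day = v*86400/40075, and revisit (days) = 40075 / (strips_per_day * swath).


swath = 2*921.82*tan(0.3141593) = 599.0349 km
v = sqrt(mu/r) = 7393.0033 m/s = 7.3930 km/s
strips/day = v*86400/40075 = 7.3930*86400/40075 = 15.9390
coverage/day = strips * swath = 15.9390 * 599.0349 = 9548.0189 km
revisit = 40075 / 9548.0189 = 4.1972 days

4.1972 days


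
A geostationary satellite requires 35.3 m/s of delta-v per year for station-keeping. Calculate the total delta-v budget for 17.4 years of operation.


dV = rate * years = 35.3 * 17.4
dV = 614.2200 m/s

614.2200 m/s


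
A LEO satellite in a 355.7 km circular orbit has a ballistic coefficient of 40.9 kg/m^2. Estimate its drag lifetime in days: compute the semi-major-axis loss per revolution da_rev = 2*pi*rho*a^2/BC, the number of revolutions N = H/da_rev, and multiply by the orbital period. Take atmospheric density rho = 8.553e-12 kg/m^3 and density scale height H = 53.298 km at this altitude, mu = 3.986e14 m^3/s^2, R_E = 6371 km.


a = R_E + alt = 6726.7000 km = 6.7267e+06 m
da_rev = 2*pi*rho*a^2/BC = 2*pi*8.553e-12*(6.7267e+06)^2/40.9 = 59.453736 m per revolution
N = H/da_rev = 53298.0000 m / 59.453736 m = 896.4617 revolutions
P = 2*pi*sqrt(a^3/mu) = 5490.5305 s
lifetime = N*P = 896.4617 * 5490.5305 = 4.9220506e+06 s = 56.9682 days

56.9682 days


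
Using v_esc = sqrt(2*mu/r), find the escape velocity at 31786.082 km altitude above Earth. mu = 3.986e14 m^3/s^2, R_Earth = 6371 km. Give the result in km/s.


r = 6371.0 + 31786.082 = 38157.0820 km = 3.8157082e+07 m
v_esc = sqrt(2*mu/r) = sqrt(2*3.986e14 / 3.8157082e+07)
v_esc = 4570.8405 m/s = 4.5708 km/s

4.5708 km/s


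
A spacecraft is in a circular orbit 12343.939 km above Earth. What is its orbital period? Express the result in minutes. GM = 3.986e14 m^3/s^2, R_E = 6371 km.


r = 18714.9390 km = 1.8714939e+07 m
T = 2*pi*sqrt(r^3/mu) = 2*pi*sqrt(6.5548876e+21 / 3.986e14)
T = 25479.6727 s = 424.6612 min

424.6612 minutes


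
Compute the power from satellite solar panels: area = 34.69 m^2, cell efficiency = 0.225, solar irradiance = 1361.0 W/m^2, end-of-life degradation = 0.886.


P = area * eta * S * degradation
P = 34.69 * 0.225 * 1361.0 * 0.886
P = 9411.9295 W

9411.9295 W


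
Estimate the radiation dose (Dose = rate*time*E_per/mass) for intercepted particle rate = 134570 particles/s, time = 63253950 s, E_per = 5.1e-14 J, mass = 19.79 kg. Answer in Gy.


Total energy deposited = rate * time * E_per
  = 134570 * 63253950 * 5.1e-14 = 0.4341163 J
Dose = E_total / mass = 0.4341163 / 19.79
Dose = 0.02193614 Gy

0.0219 Gy


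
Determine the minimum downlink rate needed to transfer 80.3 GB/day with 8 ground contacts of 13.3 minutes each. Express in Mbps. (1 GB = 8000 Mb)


total contact time = 8 * 13.3 * 60 = 6384.0000 s
data = 80.3 GB = 642400.0000 Mb
rate = 642400.0000 / 6384.0000 = 100.6266 Mbps

100.6266 Mbps


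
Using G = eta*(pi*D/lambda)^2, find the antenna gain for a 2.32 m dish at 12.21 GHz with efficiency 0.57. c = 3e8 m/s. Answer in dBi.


lambda = c/f = 3e8 / 1.221e+10 = 0.02457002 m
G = eta*(pi*D/lambda)^2 = 0.57*(pi*2.32/0.02457002)^2
G = 50157.9051 (linear)
G = 10*log10(50157.9051) = 47.0034 dBi

47.0034 dBi


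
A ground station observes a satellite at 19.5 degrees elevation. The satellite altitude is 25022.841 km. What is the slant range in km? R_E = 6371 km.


h = 25022.841 km, el = 19.5 deg
d = -R_E*sin(el) + sqrt((R_E*sin(el))^2 + 2*R_E*h + h^2)
d = -6371.0000*sin(0.3403392) + sqrt((6371.0000*0.3338069)^2 + 2*6371.0000*25022.841 + 25022.841^2)
d = 28687.3781 km

28687.3781 km


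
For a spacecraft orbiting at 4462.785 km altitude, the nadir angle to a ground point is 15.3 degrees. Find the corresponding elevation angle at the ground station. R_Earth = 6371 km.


r = R_E + alt = 10833.7850 km
Law of sines in the satellite / Earth-center / ground-point triangle:
  sin(nadir)/R_E = sin(90 + el)/r  =>  cos(el) = (r/R_E)*sin(nadir)
cos(el) = (10833.7850 / 6371.0000) * sin(15.3 deg) = 0.448712
el = arccos(0.448712) = 63.3389 deg
(Earth-central angle = 90 - nadir - el = 11.3611 deg)

63.3389 degrees


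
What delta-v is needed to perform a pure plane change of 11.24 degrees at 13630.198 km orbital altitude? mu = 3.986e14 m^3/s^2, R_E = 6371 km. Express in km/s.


r = 20001.1980 km = 2.0001198e+07 m
V = sqrt(mu/r) = 4464.1692 m/s
di = 11.24 deg = 0.196175 rad
dV = 2*V*sin(di/2) = 2*4464.1692*sin(0.0980875)
dV = 874.3548 m/s = 0.8743548 km/s

0.8744 km/s


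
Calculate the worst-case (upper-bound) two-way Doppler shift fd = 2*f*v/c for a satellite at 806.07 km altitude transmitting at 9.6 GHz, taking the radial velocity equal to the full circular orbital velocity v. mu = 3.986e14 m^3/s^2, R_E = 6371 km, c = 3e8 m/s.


r = 7.17707e+06 m
v = sqrt(mu/r) = 7452.3811 m/s (worst-case radial velocity)
f = 9.6 GHz = 9.6e+09 Hz
fd = 2*f*v/c = 2*9.6e+09*7452.3811/3.0e+08
fd = 476952.3908 Hz

476952.3908 Hz


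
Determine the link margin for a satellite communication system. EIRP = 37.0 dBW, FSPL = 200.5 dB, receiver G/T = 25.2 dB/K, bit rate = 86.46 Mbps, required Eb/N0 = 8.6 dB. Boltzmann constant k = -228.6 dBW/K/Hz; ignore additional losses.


C/N0 = EIRP - FSPL + G/T - k = 37.0 - 200.5 + 25.2 - (-228.6)
C/N0 = 90.3000 dB-Hz
R_b = 86.46 Mbps = 8.646e+07 bps -> 10*log10(R_b) = 79.3682 dB-Hz
Eb/N0 = C/N0 - 10*log10(R_b) = 90.3000 - 79.3682 = 10.9318 dB
Margin = Eb/N0 - Eb/N0_req = 10.9318 - 8.6 = 2.3318 dB (link closes)

2.3318 dB


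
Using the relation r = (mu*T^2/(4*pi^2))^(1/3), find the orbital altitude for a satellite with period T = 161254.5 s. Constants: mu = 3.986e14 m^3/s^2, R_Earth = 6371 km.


T = 161254.5 s
r = (mu*T^2/(4*pi^2))^(1/3) = (3.986e14 * 161254.5^2 / (4*pi^2))^(1/3)
r = 6.4032494e+07 m = 64032.4936 km
alt = r - R_E = 64032.4936 - 6371 = 57661.4936 km

57661.4936 km


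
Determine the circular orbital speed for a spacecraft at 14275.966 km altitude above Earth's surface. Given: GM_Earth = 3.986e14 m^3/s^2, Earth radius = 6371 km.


r = R_E + alt = 6371.0 + 14275.966 = 20646.9660 km = 2.0646966e+07 m
v = sqrt(mu/r) = sqrt(3.986e14 / 2.0646966e+07) = 4393.8024 m/s = 4.3938 km/s

4.3938 km/s


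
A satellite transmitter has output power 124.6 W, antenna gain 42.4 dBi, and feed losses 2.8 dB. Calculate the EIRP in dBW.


Pt = 124.6 W = 20.9552 dBW
EIRP = Pt_dBW + Gt - losses = 20.9552 + 42.4 - 2.8 = 60.5552 dBW

60.5552 dBW


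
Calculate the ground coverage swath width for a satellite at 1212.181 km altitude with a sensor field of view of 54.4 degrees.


FOV = 54.4 deg = 0.9494591 rad
swath = 2 * alt * tan(FOV/2) = 2 * 1212.181 * tan(0.4747296)
swath = 2 * 1212.181 * 0.5139302
swath = 1245.9528 km

1245.9528 km


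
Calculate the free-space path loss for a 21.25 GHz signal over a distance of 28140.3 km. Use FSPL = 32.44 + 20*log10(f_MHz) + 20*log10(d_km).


f = 21.25 GHz = 21250.0000 MHz
d = 28140.3 km
FSPL = 32.44 + 20*log10(21250.0000) + 20*log10(28140.3)
FSPL = 32.44 + 86.5472 + 88.9866
FSPL = 207.9738 dB

207.9738 dB


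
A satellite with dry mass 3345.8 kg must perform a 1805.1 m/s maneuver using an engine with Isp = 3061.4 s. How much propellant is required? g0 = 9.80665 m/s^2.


ve = Isp * g0 = 3061.4 * 9.80665 = 30022.078310 m/s
mass ratio = exp(dv/ve) = exp(1805.1/30022.078310) = 1.06197008
m_prop = m_dry * (mr - 1) = 3345.8 * (1.06197008 - 1)
m_prop = 207.3395 kg

207.3395 kg


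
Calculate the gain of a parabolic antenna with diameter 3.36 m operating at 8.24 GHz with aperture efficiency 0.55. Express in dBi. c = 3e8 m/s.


lambda = c/f = 3e8 / 8.24e+09 = 0.03640777 m
G = eta*(pi*D/lambda)^2 = 0.55*(pi*3.36/0.03640777)^2
G = 46233.0882 (linear)
G = 10*log10(46233.0882) = 46.6495 dBi

46.6495 dBi


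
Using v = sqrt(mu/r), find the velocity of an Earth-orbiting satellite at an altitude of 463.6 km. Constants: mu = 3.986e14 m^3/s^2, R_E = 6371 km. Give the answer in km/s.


r = R_E + alt = 6371.0 + 463.6 = 6834.6000 km = 6.8346e+06 m
v = sqrt(mu/r) = sqrt(3.986e14 / 6.8346e+06) = 7636.8119 m/s = 7.6368 km/s

7.6368 km/s


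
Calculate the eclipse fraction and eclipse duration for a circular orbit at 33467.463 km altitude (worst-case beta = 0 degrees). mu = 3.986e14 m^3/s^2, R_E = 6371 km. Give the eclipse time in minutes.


r = 39838.4630 km
T = 1318.9060 min
Eclipse fraction = arcsin(R_E/r)/pi = arcsin(6371.0000/39838.4630)/pi
= arcsin(0.1599208)/pi = 0.05112389
Eclipse duration = 0.05112389 * 1318.9060 = 67.4276 min

67.4276 minutes


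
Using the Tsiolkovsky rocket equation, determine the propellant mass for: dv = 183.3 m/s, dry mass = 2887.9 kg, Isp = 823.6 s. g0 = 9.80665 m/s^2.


ve = Isp * g0 = 823.6 * 9.80665 = 8076.756940 m/s
mass ratio = exp(dv/ve) = exp(183.3/8076.756940) = 1.02295424
m_prop = m_dry * (mr - 1) = 2887.9 * (1.02295424 - 1)
m_prop = 66.2895 kg

66.2895 kg


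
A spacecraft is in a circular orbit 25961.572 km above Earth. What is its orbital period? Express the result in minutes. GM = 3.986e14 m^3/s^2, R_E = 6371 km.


r = 32332.5720 km = 3.2332572e+07 m
T = 2*pi*sqrt(r^3/mu) = 2*pi*sqrt(3.3800316e+22 / 3.986e14)
T = 57859.0903 s = 964.3182 min

964.3182 minutes


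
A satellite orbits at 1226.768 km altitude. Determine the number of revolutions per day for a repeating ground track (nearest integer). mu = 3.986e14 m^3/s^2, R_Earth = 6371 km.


r = 7.597768e+06 m
T = 2*pi*sqrt(r^3/mu) = 6590.8323 s = 109.8472 min
revs/day = 1440 / 109.8472 = 13.1091
Rounded: 13 revolutions per day

13 revolutions per day


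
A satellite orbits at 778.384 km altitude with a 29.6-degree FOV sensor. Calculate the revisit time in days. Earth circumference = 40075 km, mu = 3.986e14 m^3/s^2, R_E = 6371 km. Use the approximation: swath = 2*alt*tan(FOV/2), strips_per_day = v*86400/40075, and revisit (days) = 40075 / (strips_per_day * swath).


swath = 2*778.384*tan(0.2583087) = 411.3158 km
v = sqrt(mu/r) = 7466.7968 m/s = 7.4668 km/s
strips/day = v*86400/40075 = 7.4668*86400/40075 = 16.0981
coverage/day = strips * swath = 16.0981 * 411.3158 = 6621.4025 km
revisit = 40075 / 6621.4025 = 6.0523 days

6.0523 days


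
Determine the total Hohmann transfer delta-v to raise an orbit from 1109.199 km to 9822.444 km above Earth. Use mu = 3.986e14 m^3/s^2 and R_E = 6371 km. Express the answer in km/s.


r1 = 7480.1990 km = 7.480199e+06 m
r2 = 16193.4440 km = 1.6193444e+07 m
dv1 = sqrt(mu/r1)*(sqrt(2*r2/(r1+r2)) - 1) = 1238.3383 m/s
dv2 = sqrt(mu/r2)*(1 - sqrt(2*r1/(r1+r2))) = 1017.3300 m/s
total dv = |dv1| + |dv2| = 1238.3383 + 1017.3300 = 2255.6683 m/s = 2.2557 km/s

2.2557 km/s


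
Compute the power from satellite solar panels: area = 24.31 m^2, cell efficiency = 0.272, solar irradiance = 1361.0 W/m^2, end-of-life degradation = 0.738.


P = area * eta * S * degradation
P = 24.31 * 0.272 * 1361.0 * 0.738
P = 6641.5332 W

6641.5332 W


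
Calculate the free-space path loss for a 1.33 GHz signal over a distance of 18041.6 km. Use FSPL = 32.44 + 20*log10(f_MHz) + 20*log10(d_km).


f = 1.33 GHz = 1330.0000 MHz
d = 18041.6 km
FSPL = 32.44 + 20*log10(1330.0000) + 20*log10(18041.6)
FSPL = 32.44 + 62.4770 + 85.1255
FSPL = 180.0425 dB

180.0425 dB


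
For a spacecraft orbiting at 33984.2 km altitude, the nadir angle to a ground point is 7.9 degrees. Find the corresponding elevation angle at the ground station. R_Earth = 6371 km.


r = R_E + alt = 40355.2000 km
Law of sines in the satellite / Earth-center / ground-point triangle:
  sin(nadir)/R_E = sin(90 + el)/r  =>  cos(el) = (r/R_E)*sin(nadir)
cos(el) = (40355.2000 / 6371.0000) * sin(7.9 deg) = 0.8706015
el = arccos(0.8706015) = 29.4714 deg
(Earth-central angle = 90 - nadir - el = 52.6286 deg)

29.4714 degrees


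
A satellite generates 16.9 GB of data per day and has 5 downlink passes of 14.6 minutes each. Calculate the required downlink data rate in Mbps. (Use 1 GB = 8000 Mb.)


total contact time = 5 * 14.6 * 60 = 4380.0000 s
data = 16.9 GB = 135200.0000 Mb
rate = 135200.0000 / 4380.0000 = 30.8676 Mbps

30.8676 Mbps


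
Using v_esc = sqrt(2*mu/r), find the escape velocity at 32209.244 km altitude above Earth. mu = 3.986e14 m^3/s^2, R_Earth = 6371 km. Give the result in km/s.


r = 6371.0 + 32209.244 = 38580.2440 km = 3.8580244e+07 m
v_esc = sqrt(2*mu/r) = sqrt(2*3.986e14 / 3.8580244e+07)
v_esc = 4545.7041 m/s = 4.5457 km/s

4.5457 km/s


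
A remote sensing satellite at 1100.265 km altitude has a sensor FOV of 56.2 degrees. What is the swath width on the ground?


FOV = 56.2 deg = 0.980875 rad
swath = 2 * alt * tan(FOV/2) = 2 * 1100.265 * tan(0.4904375)
swath = 2 * 1100.265 * 0.5339503
swath = 1174.9736 km

1174.9736 km


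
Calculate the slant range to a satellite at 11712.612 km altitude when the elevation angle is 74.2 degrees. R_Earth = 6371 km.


h = 11712.612 km, el = 74.2 deg
d = -R_E*sin(el) + sqrt((R_E*sin(el))^2 + 2*R_E*h + h^2)
d = -6371.0000*sin(1.2950) + sqrt((6371.0000*0.962218)^2 + 2*6371.0000*11712.612 + 11712.612^2)
d = 11869.9272 km

11869.9272 km


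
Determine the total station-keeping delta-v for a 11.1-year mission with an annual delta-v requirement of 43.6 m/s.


dV = rate * years = 43.6 * 11.1
dV = 483.9600 m/s

483.9600 m/s


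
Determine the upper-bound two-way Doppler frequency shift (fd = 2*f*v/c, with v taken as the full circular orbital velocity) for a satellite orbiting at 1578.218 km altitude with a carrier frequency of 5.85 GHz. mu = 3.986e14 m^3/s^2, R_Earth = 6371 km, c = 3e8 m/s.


r = 7.949218e+06 m
v = sqrt(mu/r) = 7081.1932 m/s (worst-case radial velocity)
f = 5.85 GHz = 5.85e+09 Hz
fd = 2*f*v/c = 2*5.85e+09*7081.1932/3.0e+08
fd = 276166.5347 Hz

276166.5347 Hz


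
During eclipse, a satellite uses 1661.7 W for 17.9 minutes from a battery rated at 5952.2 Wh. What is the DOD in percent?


E_used = P * t / 60 = 1661.7 * 17.9 / 60 = 495.7405 Wh
DOD = E_used / E_total * 100 = 495.7405 / 5952.2 * 100
DOD = 8.3287 %

8.3287 %


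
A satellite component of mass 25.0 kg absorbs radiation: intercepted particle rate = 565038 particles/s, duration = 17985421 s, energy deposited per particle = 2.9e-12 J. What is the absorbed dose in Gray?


Total energy deposited = rate * time * E_per
  = 565038 * 17985421 * 2.9e-12 = 29.4711 J
Dose = E_total / mass = 29.4711 / 25.0
Dose = 1.1788 Gy

1.1788 Gy


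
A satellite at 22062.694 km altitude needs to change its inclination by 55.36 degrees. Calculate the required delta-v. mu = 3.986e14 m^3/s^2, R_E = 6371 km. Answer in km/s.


r = 28433.6940 km = 2.8433694e+07 m
V = sqrt(mu/r) = 3744.1394 m/s
di = 55.36 deg = 0.9662143 rad
dV = 2*V*sin(di/2) = 2*3744.1394*sin(0.4831071)
dV = 3478.5522 m/s = 3.4786 km/s

3.4786 km/s


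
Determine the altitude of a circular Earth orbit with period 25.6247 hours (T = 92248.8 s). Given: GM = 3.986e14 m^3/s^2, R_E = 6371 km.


T = 92248.8 s
r = (mu*T^2/(4*pi^2))^(1/3) = (3.986e14 * 92248.8^2 / (4*pi^2))^(1/3)
r = 4.4126519e+07 m = 44126.5191 km
alt = r - R_E = 44126.5191 - 6371 = 37755.5191 km

37755.5191 km


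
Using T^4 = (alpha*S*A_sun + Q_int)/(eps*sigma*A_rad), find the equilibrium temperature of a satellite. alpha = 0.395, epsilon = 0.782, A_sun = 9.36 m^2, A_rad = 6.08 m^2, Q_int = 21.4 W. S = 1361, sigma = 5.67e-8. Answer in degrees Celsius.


Numerator = alpha*S*A_sun + Q_int = 0.395*1361*9.36 + 21.4 = 5053.2892 W
Denominator = eps*sigma*A_rad = 0.782*5.67e-8*6.08 = 2.6958355e-07 W/K^4
T^4 = 1.8744798e+10 K^4
T = 370.0157 K = 96.8657 C

96.8657 degrees Celsius


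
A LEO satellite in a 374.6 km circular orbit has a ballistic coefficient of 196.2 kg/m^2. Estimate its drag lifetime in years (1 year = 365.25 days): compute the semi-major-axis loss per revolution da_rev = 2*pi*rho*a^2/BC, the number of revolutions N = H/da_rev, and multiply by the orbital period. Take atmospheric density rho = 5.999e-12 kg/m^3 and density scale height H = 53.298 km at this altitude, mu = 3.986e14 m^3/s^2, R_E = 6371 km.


a = R_E + alt = 6745.6000 km = 6.7456e+06 m
da_rev = 2*pi*rho*a^2/BC = 2*pi*5.999e-12*(6.7456e+06)^2/196.2 = 8.741801 m per revolution
N = H/da_rev = 53298.0000 m / 8.741801 m = 6096.9132 revolutions
P = 2*pi*sqrt(a^3/mu) = 5513.6869 s
lifetime = N*P = 6096.9132 * 5513.6869 = 3.3616471e+07 s = 389.0795 days
years = 389.0795 / 365.25 = 1.0652 years

1.0652 years


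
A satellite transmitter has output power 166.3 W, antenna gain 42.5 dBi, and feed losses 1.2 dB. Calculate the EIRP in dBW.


Pt = 166.3 W = 22.2089 dBW
EIRP = Pt_dBW + Gt - losses = 22.2089 + 42.5 - 1.2 = 63.5089 dBW

63.5089 dBW


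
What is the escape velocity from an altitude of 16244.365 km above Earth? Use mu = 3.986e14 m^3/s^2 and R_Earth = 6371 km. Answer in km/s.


r = 6371.0 + 16244.365 = 22615.3650 km = 2.2615365e+07 m
v_esc = sqrt(2*mu/r) = sqrt(2*3.986e14 / 2.2615365e+07)
v_esc = 5937.2023 m/s = 5.9372 km/s

5.9372 km/s


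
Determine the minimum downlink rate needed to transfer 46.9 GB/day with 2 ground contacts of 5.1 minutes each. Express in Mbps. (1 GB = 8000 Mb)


total contact time = 2 * 5.1 * 60 = 612.0000 s
data = 46.9 GB = 375200.0000 Mb
rate = 375200.0000 / 612.0000 = 613.0719 Mbps

613.0719 Mbps


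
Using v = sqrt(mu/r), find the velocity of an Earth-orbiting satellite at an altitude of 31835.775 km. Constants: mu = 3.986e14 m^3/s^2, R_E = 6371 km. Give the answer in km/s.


r = R_E + alt = 6371.0 + 31835.775 = 38206.7750 km = 3.8206775e+07 m
v = sqrt(mu/r) = sqrt(3.986e14 / 3.8206775e+07) = 3229.9698 m/s = 3.2300 km/s

3.2300 km/s


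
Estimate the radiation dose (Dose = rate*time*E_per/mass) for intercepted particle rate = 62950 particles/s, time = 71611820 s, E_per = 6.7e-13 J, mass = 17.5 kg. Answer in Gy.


Total energy deposited = rate * time * E_per
  = 62950 * 71611820 * 6.7e-13 = 3.0203 J
Dose = E_total / mass = 3.0203 / 17.5
Dose = 0.1725906 Gy

0.1726 Gy


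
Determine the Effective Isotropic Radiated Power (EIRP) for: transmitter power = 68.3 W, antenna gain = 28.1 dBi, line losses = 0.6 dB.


Pt = 68.3 W = 18.3442 dBW
EIRP = Pt_dBW + Gt - losses = 18.3442 + 28.1 - 0.6 = 45.8442 dBW

45.8442 dBW


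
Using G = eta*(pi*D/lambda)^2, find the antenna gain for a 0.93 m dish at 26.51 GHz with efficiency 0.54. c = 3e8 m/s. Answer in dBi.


lambda = c/f = 3e8 / 2.651e+10 = 0.01131648 m
G = eta*(pi*D/lambda)^2 = 0.54*(pi*0.93/0.01131648)^2
G = 35994.5168 (linear)
G = 10*log10(35994.5168) = 45.5624 dBi

45.5624 dBi


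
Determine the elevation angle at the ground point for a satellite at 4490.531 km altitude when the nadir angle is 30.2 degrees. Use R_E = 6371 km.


r = R_E + alt = 10861.5310 km
Law of sines in the satellite / Earth-center / ground-point triangle:
  sin(nadir)/R_E = sin(90 + el)/r  =>  cos(el) = (r/R_E)*sin(nadir)
cos(el) = (10861.5310 / 6371.0000) * sin(30.2 deg) = 0.8575682
el = arccos(0.8575682) = 30.9554 deg
(Earth-central angle = 90 - nadir - el = 28.8446 deg)

30.9554 degrees


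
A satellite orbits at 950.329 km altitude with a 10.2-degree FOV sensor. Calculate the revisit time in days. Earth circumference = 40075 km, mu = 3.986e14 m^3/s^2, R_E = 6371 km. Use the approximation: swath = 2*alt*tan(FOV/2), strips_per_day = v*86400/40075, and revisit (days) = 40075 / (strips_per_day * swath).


swath = 2*950.329*tan(0.08901179) = 169.6292 km
v = sqrt(mu/r) = 7378.5952 m/s = 7.3786 km/s
strips/day = v*86400/40075 = 7.3786*86400/40075 = 15.9079
coverage/day = strips * swath = 15.9079 * 169.6292 = 2698.4510 km
revisit = 40075 / 2698.4510 = 14.8511 days

14.8511 days


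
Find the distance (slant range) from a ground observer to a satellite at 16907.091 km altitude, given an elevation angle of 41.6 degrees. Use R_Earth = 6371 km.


h = 16907.091 km, el = 41.6 deg
d = -R_E*sin(el) + sqrt((R_E*sin(el))^2 + 2*R_E*h + h^2)
d = -6371.0000*sin(0.726057) + sqrt((6371.0000*0.6639262)^2 + 2*6371.0000*16907.091 + 16907.091^2)
d = 18555.4660 km

18555.4660 km


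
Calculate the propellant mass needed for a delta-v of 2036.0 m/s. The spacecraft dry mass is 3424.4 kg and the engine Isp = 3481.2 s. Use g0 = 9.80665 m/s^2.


ve = Isp * g0 = 3481.2 * 9.80665 = 34138.909980 m/s
mass ratio = exp(dv/ve) = exp(2036.0/34138.909980) = 1.06145297
m_prop = m_dry * (mr - 1) = 3424.4 * (1.06145297 - 1)
m_prop = 210.4395 kg

210.4395 kg


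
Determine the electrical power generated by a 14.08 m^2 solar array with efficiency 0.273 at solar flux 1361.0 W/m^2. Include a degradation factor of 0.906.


P = area * eta * S * degradation
P = 14.08 * 0.273 * 1361.0 * 0.906
P = 4739.7084 W

4739.7084 W


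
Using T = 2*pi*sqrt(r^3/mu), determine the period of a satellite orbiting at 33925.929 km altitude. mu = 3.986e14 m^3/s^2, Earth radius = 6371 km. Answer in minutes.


r = 40296.9290 km = 4.0296929e+07 m
T = 2*pi*sqrt(r^3/mu) = 2*pi*sqrt(6.5435865e+22 / 3.986e14)
T = 80504.3127 s = 1341.7385 min

1341.7385 minutes


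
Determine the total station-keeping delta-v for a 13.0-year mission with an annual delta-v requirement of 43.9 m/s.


dV = rate * years = 43.9 * 13.0
dV = 570.7000 m/s

570.7000 m/s


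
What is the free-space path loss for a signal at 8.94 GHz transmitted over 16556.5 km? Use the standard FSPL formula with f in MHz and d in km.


f = 8.94 GHz = 8940.0000 MHz
d = 16556.5 km
FSPL = 32.44 + 20*log10(8940.0000) + 20*log10(16556.5)
FSPL = 32.44 + 79.0268 + 84.3794
FSPL = 195.8461 dB

195.8461 dB


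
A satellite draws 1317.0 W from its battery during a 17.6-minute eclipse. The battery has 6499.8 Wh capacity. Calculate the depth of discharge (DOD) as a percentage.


E_used = P * t / 60 = 1317.0 * 17.6 / 60 = 386.3200 Wh
DOD = E_used / E_total * 100 = 386.3200 / 6499.8 * 100
DOD = 5.9436 %

5.9436 %


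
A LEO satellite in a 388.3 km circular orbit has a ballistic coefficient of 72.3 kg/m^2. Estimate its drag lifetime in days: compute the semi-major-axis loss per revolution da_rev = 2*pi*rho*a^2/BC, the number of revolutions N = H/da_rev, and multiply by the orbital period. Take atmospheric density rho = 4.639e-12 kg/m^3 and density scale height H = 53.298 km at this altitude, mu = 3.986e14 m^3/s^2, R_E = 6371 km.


a = R_E + alt = 6759.3000 km = 6.7593e+06 m
da_rev = 2*pi*rho*a^2/BC = 2*pi*4.639e-12*(6.7593e+06)^2/72.3 = 18.419142 m per revolution
N = H/da_rev = 53298.0000 m / 18.419142 m = 2893.6202 revolutions
P = 2*pi*sqrt(a^3/mu) = 5530.4925 s
lifetime = N*P = 2893.6202 * 5530.4925 = 1.6003145e+07 s = 185.2216 days

185.2216 days


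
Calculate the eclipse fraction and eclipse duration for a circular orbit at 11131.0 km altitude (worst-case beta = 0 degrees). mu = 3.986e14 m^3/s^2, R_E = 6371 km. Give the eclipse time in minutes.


r = 17502.0000 km
T = 384.0533 min
Eclipse fraction = arcsin(R_E/r)/pi = arcsin(6371.0000/17502.0000)/pi
= arcsin(0.3640155)/pi = 0.1185945
Eclipse duration = 0.1185945 * 384.0533 = 45.5466 min

45.5466 minutes


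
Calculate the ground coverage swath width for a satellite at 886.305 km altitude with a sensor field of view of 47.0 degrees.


FOV = 47.0 deg = 0.8203047 rad
swath = 2 * alt * tan(FOV/2) = 2 * 886.305 * tan(0.4101524)
swath = 2 * 886.305 * 0.4348124
swath = 770.7528 km

770.7528 km


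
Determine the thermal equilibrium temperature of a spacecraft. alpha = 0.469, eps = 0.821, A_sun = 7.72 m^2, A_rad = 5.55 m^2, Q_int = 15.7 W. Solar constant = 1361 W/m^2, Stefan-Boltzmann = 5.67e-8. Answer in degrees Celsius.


Numerator = alpha*S*A_sun + Q_int = 0.469*1361*7.72 + 15.7 = 4943.4455 W
Denominator = eps*sigma*A_rad = 0.821*5.67e-8*5.55 = 2.5835638e-07 W/K^4
T^4 = 1.9134211e+10 K^4
T = 371.9227 K = 98.7727 C

98.7727 degrees Celsius


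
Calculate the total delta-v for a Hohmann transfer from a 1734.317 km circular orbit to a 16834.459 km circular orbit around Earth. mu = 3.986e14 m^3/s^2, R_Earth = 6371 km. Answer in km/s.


r1 = 8105.3170 km = 8.105317e+06 m
r2 = 23205.4590 km = 2.3205459e+07 m
dv1 = sqrt(mu/r1)*(sqrt(2*r2/(r1+r2)) - 1) = 1525.1424 m/s
dv2 = sqrt(mu/r2)*(1 - sqrt(2*r1/(r1+r2))) = 1162.3830 m/s
total dv = |dv1| + |dv2| = 1525.1424 + 1162.3830 = 2687.5255 m/s = 2.6875 km/s

2.6875 km/s


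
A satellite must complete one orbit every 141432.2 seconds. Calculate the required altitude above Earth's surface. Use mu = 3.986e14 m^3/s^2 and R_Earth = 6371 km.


T = 141432.2 s
r = (mu*T^2/(4*pi^2))^(1/3) = (3.986e14 * 141432.2^2 / (4*pi^2))^(1/3)
r = 5.8671166e+07 m = 58671.1657 km
alt = r - R_E = 58671.1657 - 6371 = 52300.1657 km

52300.1657 km


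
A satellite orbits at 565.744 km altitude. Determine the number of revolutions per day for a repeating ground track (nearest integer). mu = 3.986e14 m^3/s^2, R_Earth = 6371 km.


r = 6.936744e+06 m
T = 2*pi*sqrt(r^3/mu) = 5749.6939 s = 95.8282 min
revs/day = 1440 / 95.8282 = 15.0269
Rounded: 15 revolutions per day

15 revolutions per day


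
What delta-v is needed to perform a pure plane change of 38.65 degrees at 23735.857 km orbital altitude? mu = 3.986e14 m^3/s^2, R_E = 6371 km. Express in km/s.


r = 30106.8570 km = 3.0106857e+07 m
V = sqrt(mu/r) = 3638.6136 m/s
di = 38.65 deg = 0.6745698 rad
dV = 2*V*sin(di/2) = 2*3638.6136*sin(0.3372849)
dV = 2408.2249 m/s = 2.4082 km/s

2.4082 km/s


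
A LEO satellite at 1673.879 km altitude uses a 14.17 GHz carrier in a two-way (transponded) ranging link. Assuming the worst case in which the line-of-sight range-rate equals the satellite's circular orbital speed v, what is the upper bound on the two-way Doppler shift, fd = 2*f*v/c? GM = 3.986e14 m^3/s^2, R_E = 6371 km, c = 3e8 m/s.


r = 8.044879e+06 m
v = sqrt(mu/r) = 7038.9663 m/s (worst-case radial velocity)
f = 14.17 GHz = 1.417e+10 Hz
fd = 2*f*v/c = 2*1.417e+10*7038.9663/3.0e+08
fd = 664947.6877 Hz

664947.6877 Hz


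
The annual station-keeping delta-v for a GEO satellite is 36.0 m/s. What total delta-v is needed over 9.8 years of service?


dV = rate * years = 36.0 * 9.8
dV = 352.8000 m/s

352.8000 m/s


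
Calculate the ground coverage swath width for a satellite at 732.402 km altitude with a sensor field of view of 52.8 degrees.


FOV = 52.8 deg = 0.9215338 rad
swath = 2 * alt * tan(FOV/2) = 2 * 732.402 * tan(0.4607669)
swath = 2 * 732.402 * 0.4964043
swath = 727.1350 km

727.1350 km


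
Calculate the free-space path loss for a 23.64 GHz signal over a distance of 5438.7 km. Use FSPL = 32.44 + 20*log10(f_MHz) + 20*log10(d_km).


f = 23.64 GHz = 23640.0000 MHz
d = 5438.7 km
FSPL = 32.44 + 20*log10(23640.0000) + 20*log10(5438.7)
FSPL = 32.44 + 87.4729 + 74.7099
FSPL = 194.6229 dB

194.6229 dB


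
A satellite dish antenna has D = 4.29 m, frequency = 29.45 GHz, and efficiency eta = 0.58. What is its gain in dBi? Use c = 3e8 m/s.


lambda = c/f = 3e8 / 2.945e+10 = 0.01018676 m
G = eta*(pi*D/lambda)^2 = 0.58*(pi*4.29/0.01018676)^2
G = 1.015244e+06 (linear)
G = 10*log10(1.015244e+06) = 60.0657 dBi

60.0657 dBi


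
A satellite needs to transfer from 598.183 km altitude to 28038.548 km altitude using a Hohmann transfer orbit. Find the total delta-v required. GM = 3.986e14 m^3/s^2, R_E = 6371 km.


r1 = 6969.1830 km = 6.969183e+06 m
r2 = 34409.5480 km = 3.4409548e+07 m
dv1 = sqrt(mu/r1)*(sqrt(2*r2/(r1+r2)) - 1) = 2190.4063 m/s
dv2 = sqrt(mu/r2)*(1 - sqrt(2*r1/(r1+r2))) = 1428.1655 m/s
total dv = |dv1| + |dv2| = 2190.4063 + 1428.1655 = 3618.5719 m/s = 3.6186 km/s

3.6186 km/s


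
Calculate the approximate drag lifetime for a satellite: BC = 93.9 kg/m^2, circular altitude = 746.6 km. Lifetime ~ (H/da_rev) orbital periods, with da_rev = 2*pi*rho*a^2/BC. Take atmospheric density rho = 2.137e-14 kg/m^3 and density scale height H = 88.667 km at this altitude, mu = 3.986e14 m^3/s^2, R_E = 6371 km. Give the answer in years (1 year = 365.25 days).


a = R_E + alt = 7117.6000 km = 7.1176e+06 m
da_rev = 2*pi*rho*a^2/BC = 2*pi*2.137e-14*(7.1176e+06)^2/93.9 = 0.072441253 m per revolution
N = H/da_rev = 88667.0000 m / 0.072441253 m = 1.2239849e+06 revolutions
P = 2*pi*sqrt(a^3/mu) = 5976.0137 s
lifetime = N*P = 1.2239849e+06 * 5976.0137 = 7.3145506e+09 s = 84659.1505 days
years = 84659.1505 / 365.25 = 231.7841 years

231.7841 years


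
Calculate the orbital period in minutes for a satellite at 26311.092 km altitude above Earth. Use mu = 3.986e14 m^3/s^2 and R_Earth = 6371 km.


r = 32682.0920 km = 3.2682092e+07 m
T = 2*pi*sqrt(r^3/mu) = 2*pi*sqrt(3.4908368e+22 / 3.986e14)
T = 58799.8196 s = 979.9970 min

979.9970 minutes


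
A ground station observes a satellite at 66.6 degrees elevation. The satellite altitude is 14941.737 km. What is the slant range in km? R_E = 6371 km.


h = 14941.737 km, el = 66.6 deg
d = -R_E*sin(el) + sqrt((R_E*sin(el))^2 + 2*R_E*h + h^2)
d = -6371.0000*sin(1.1624) + sqrt((6371.0000*0.9177546)^2 + 2*6371.0000*14941.737 + 14941.737^2)
d = 15314.9960 km

15314.9960 km


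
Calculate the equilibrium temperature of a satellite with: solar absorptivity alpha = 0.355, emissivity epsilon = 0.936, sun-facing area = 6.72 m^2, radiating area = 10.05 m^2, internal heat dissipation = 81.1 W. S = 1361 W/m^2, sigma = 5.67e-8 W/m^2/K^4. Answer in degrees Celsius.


Numerator = alpha*S*A_sun + Q_int = 0.355*1361*6.72 + 81.1 = 3327.9016 W
Denominator = eps*sigma*A_rad = 0.936*5.67e-8*10.05 = 5.3336556e-07 W/K^4
T^4 = 6.2394385e+09 K^4
T = 281.0518 K = 7.9018 C

7.9018 degrees Celsius


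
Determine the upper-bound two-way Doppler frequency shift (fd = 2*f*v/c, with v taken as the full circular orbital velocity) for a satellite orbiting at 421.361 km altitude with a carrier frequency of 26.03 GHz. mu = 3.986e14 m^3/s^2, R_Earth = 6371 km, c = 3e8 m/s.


r = 6.792361e+06 m
v = sqrt(mu/r) = 7660.5203 m/s (worst-case radial velocity)
f = 26.03 GHz = 2.603e+10 Hz
fd = 2*f*v/c = 2*2.603e+10*7660.5203/3.0e+08
fd = 1.3293556e+06 Hz

1.3294e+06 Hz


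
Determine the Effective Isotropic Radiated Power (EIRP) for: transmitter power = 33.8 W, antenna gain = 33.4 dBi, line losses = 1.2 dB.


Pt = 33.8 W = 15.2892 dBW
EIRP = Pt_dBW + Gt - losses = 15.2892 + 33.4 - 1.2 = 47.4892 dBW

47.4892 dBW


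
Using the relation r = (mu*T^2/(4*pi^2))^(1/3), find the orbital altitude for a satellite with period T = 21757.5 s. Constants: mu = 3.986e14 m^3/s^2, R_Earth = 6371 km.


T = 21757.5 s
r = (mu*T^2/(4*pi^2))^(1/3) = (3.986e14 * 21757.5^2 / (4*pi^2))^(1/3)
r = 1.6844774e+07 m = 16844.7737 km
alt = r - R_E = 16844.7737 - 6371 = 10473.7737 km

10473.7737 km


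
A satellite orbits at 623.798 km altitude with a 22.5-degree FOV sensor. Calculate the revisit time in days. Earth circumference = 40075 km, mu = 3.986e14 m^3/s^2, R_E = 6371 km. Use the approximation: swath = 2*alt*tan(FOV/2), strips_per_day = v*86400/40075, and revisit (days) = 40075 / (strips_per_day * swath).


swath = 2*623.798*tan(0.1963495) = 248.1623 km
v = sqrt(mu/r) = 7548.8546 m/s = 7.5489 km/s
strips/day = v*86400/40075 = 7.5489*86400/40075 = 16.2750
coverage/day = strips * swath = 16.2750 * 248.1623 = 4038.8435 km
revisit = 40075 / 4038.8435 = 9.9224 days

9.9224 days


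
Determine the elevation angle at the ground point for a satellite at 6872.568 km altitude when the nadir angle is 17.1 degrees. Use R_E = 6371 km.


r = R_E + alt = 13243.5680 km
Law of sines in the satellite / Earth-center / ground-point triangle:
  sin(nadir)/R_E = sin(90 + el)/r  =>  cos(el) = (r/R_E)*sin(nadir)
cos(el) = (13243.5680 / 6371.0000) * sin(17.1 deg) = 0.6112295
el = arccos(0.6112295) = 52.3215 deg
(Earth-central angle = 90 - nadir - el = 20.5785 deg)

52.3215 degrees


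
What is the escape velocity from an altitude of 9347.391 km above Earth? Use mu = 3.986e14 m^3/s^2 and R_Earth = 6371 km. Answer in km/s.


r = 6371.0 + 9347.391 = 15718.3910 km = 1.5718391e+07 m
v_esc = sqrt(2*mu/r) = sqrt(2*3.986e14 / 1.5718391e+07)
v_esc = 7121.6332 m/s = 7.1216 km/s

7.1216 km/s


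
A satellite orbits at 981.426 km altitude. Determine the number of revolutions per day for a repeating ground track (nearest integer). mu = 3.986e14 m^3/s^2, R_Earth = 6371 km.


r = 7.352426e+06 m
T = 2*pi*sqrt(r^3/mu) = 6274.1835 s = 104.5697 min
revs/day = 1440 / 104.5697 = 13.7707
Rounded: 14 revolutions per day

14 revolutions per day


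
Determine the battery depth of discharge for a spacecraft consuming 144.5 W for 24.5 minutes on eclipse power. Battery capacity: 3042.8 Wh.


E_used = P * t / 60 = 144.5 * 24.5 / 60 = 59.0042 Wh
DOD = E_used / E_total * 100 = 59.0042 / 3042.8 * 100
DOD = 1.9391 %

1.9391 %


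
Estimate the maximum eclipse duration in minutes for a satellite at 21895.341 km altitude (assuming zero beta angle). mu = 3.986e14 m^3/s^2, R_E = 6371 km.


r = 28266.3410 km
T = 788.2507 min
Eclipse fraction = arcsin(R_E/r)/pi = arcsin(6371.0000/28266.3410)/pi
= arcsin(0.2253917)/pi = 0.0723662
Eclipse duration = 0.0723662 * 788.2507 = 57.0427 min

57.0427 minutes


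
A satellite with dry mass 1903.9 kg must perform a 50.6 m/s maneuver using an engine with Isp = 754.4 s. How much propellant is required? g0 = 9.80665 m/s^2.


ve = Isp * g0 = 754.4 * 9.80665 = 7398.136760 m/s
mass ratio = exp(dv/ve) = exp(50.6/7398.136760) = 1.00686300
m_prop = m_dry * (mr - 1) = 1903.9 * (1.00686300 - 1)
m_prop = 13.0665 kg

13.0665 kg
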